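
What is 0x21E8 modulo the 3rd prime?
Convert 0x21E8 (hexadecimal) → 2×4096 + 1×256 + 14×16 + 8 = 8680 (decimal)
Convert the 3rd prime (prime index) → 5 (decimal)
Compute 8680 mod 5 = 0
0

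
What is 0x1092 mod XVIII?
Convert 0x1092 (hexadecimal) → 1×4096 + 9×16 + 2 = 4242 (decimal)
Convert XVIII (Roman numeral) → 10 + 5 + 1 + 1 + 1 = 18 (decimal)
Compute 4242 mod 18 = 12
12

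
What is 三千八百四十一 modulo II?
Convert 三千八百四十一 (Chinese numeral) → 3×1000 + 8×100 + 4×10 + 1 = 3841 (decimal)
Convert II (Roman numeral) → 1 + 1 = 2 (decimal)
Compute 3841 mod 2 = 1
1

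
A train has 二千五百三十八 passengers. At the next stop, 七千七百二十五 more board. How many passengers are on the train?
Convert 二千五百三十八 (Chinese numeral) → 2×1000 + 5×100 + 3×10 + 8 = 2538 (decimal)
Convert 七千七百二十五 (Chinese numeral) → 7×1000 + 7×100 + 2×10 + 5 = 7725 (decimal)
Compute 2538 + 7725 = 10263
10263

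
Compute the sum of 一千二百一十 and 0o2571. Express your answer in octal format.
Convert 一千二百一十 (Chinese numeral) → 1×1000 + 2×100 + 1×10 = 1210 (decimal)
Convert 0o2571 (octal) → 2×512 + 5×64 + 7×8 + 1 = 1401 (decimal)
Compute 1210 + 1401 = 2611
Convert 2611 (decimal) → 2611 = 5×512 + 6×8 + 3 → 0o5063 (octal)
0o5063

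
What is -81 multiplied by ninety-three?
Convert ninety-three (English words) → 93 (decimal)
Compute -81 × 93 = -7533
-7533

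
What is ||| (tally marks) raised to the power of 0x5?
Convert ||| (tally marks) → 3 (decimal)
Convert 0x5 (hexadecimal) → 5 (decimal)
Compute 3 ^ 5 = 243
243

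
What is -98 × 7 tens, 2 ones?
Convert 7 tens, 2 ones (place-value notation) → 7×10 + 2 = 72 (decimal)
Compute -98 × 72 = -7056
-7056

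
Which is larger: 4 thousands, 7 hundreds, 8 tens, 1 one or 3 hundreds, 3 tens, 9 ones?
Convert 4 thousands, 7 hundreds, 8 tens, 1 one (place-value notation) → 4×1000 + 7×100 + 8×10 + 1 = 4781 (decimal)
Convert 3 hundreds, 3 tens, 9 ones (place-value notation) → 3×100 + 3×10 + 9 = 339 (decimal)
Compare 4781 vs 339: larger = 4781
4781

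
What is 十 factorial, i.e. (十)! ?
Convert 十 (Chinese numeral) → 1×10 = 10 (decimal)
Compute 10! = 3628800
3628800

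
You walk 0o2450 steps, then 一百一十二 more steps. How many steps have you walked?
Convert 0o2450 (octal) → 2×512 + 4×64 + 5×8 = 1320 (decimal)
Convert 一百一十二 (Chinese numeral) → 1×100 + 1×10 + 2 = 112 (decimal)
Compute 1320 + 112 = 1432
1432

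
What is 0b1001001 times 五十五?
Convert 0b1001001 (binary) → 64 + 8 + 1 = 73 (decimal)
Convert 五十五 (Chinese numeral) → 5×10 + 5 = 55 (decimal)
Compute 73 × 55 = 4015
4015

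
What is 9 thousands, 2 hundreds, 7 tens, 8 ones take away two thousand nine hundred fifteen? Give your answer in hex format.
Convert 9 thousands, 2 hundreds, 7 tens, 8 ones (place-value notation) → 9×1000 + 2×100 + 7×10 + 8 = 9278 (decimal)
Convert two thousand nine hundred fifteen (English words) → 2×1000 + 9×100 + 15 = 2915 (decimal)
Compute 9278 - 2915 = 6363
Convert 6363 (decimal) → 6363 = 1×4096 + 8×256 + 13×16 + 11 → 0x18DB (hexadecimal)
0x18DB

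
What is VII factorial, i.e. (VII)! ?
Convert VII (Roman numeral) → 5 + 1 + 1 = 7 (decimal)
Compute 7! = 5040
5040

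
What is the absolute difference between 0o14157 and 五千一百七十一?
Convert 0o14157 (octal) → 1×4096 + 4×512 + 1×64 + 5×8 + 7 = 6255 (decimal)
Convert 五千一百七十一 (Chinese numeral) → 5×1000 + 1×100 + 7×10 + 1 = 5171 (decimal)
Compute |6255 - 5171| = 1084
1084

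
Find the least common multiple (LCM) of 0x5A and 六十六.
Convert 0x5A (hexadecimal) → 5×16 + 10 = 90 (decimal)
Convert 六十六 (Chinese numeral) → 6×10 + 6 = 66 (decimal)
Compute lcm(90, 66) = 990
990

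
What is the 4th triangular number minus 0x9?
The 4th triangular number = 4×5/2 = 10
Convert 0x9 (hexadecimal) → 9 (decimal)
Compute 10 - 9 = 1
1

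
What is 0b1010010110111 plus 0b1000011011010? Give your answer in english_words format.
Convert 0b1010010110111 (binary) → 4096 + 1024 + 128 + 32 + 16 + 4 + 2 + 1 = 5303 (decimal)
Convert 0b1000011011010 (binary) → 4096 + 128 + 64 + 16 + 8 + 2 = 4314 (decimal)
Compute 5303 + 4314 = 9617
Convert 9617 (decimal) → 9617 = 9×1000 + 6×100 + 17 → nine thousand six hundred seventeen (English words)
nine thousand six hundred seventeen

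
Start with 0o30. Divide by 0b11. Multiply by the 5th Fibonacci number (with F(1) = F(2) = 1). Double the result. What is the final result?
Convert 0o30 (octal) → 3×8 = 24 (decimal)
Start: 24
Convert 0b11 (binary) → 2 + 1 = 3 (decimal)
24 ÷ 3 = 8
Convert the 5th Fibonacci number (with F(1) = F(2) = 1) (Fibonacci index) → 1, 1, 2, 3, 5 → 5 (decimal)
8 × 5 = 40
40 × 2 = 80
80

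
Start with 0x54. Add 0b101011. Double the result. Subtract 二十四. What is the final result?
Convert 0x54 (hexadecimal) → 5×16 + 4 = 84 (decimal)
Start: 84
Convert 0b101011 (binary) → 32 + 8 + 2 + 1 = 43 (decimal)
84 + 43 = 127
127 × 2 = 254
Convert 二十四 (Chinese numeral) → 2×10 + 4 = 24 (decimal)
254 - 24 = 230
230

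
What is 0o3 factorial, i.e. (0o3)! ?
Convert 0o3 (octal) → 3 (decimal)
Compute 3! = 6
6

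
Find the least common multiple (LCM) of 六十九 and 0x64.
Convert 六十九 (Chinese numeral) → 6×10 + 9 = 69 (decimal)
Convert 0x64 (hexadecimal) → 6×16 + 4 = 100 (decimal)
Compute lcm(69, 100) = 6900
6900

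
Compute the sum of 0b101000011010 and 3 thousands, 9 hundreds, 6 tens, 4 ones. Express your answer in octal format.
Convert 0b101000011010 (binary) → 2048 + 512 + 16 + 8 + 2 = 2586 (decimal)
Convert 3 thousands, 9 hundreds, 6 tens, 4 ones (place-value notation) → 3×1000 + 9×100 + 6×10 + 4 = 3964 (decimal)
Compute 2586 + 3964 = 6550
Convert 6550 (decimal) → 6550 = 1×4096 + 4×512 + 6×64 + 2×8 + 6 → 0o14626 (octal)
0o14626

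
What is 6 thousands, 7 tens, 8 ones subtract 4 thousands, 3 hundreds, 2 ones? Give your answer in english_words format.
Convert 6 thousands, 7 tens, 8 ones (place-value notation) → 6×1000 + 7×10 + 8 = 6078 (decimal)
Convert 4 thousands, 3 hundreds, 2 ones (place-value notation) → 4×1000 + 3×100 + 2 = 4302 (decimal)
Compute 6078 - 4302 = 1776
Convert 1776 (decimal) → 1776 = 1×1000 + 7×100 + 76 → one thousand seven hundred seventy-six (English words)
one thousand seven hundred seventy-six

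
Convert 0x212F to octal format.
Convert 0x212F (hexadecimal) → 2×4096 + 1×256 + 2×16 + 15 = 8495 (decimal)
Convert 8495 (decimal) → 8495 = 2×4096 + 4×64 + 5×8 + 7 → 0o20457 (octal)
0o20457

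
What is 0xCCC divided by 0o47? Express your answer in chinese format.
Convert 0xCCC (hexadecimal) → 12×256 + 12×16 + 12 = 3276 (decimal)
Convert 0o47 (octal) → 4×8 + 7 = 39 (decimal)
Compute 3276 ÷ 39 = 84
Convert 84 (decimal) → 84 = 8×10 + 4 → 八十四 (Chinese numeral)
八十四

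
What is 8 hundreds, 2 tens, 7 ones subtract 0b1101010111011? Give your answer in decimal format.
Convert 8 hundreds, 2 tens, 7 ones (place-value notation) → 8×100 + 2×10 + 7 = 827 (decimal)
Convert 0b1101010111011 (binary) → 4096 + 2048 + 512 + 128 + 32 + 16 + 8 + 2 + 1 = 6843 (decimal)
Compute 827 - 6843 = -6016
-6016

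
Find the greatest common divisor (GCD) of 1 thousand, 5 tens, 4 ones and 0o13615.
Convert 1 thousand, 5 tens, 4 ones (place-value notation) → 1×1000 + 5×10 + 4 = 1054 (decimal)
Convert 0o13615 (octal) → 1×4096 + 3×512 + 6×64 + 1×8 + 5 = 6029 (decimal)
Compute gcd(1054, 6029) = 1
1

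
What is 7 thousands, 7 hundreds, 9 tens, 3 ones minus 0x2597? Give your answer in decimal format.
Convert 7 thousands, 7 hundreds, 9 tens, 3 ones (place-value notation) → 7×1000 + 7×100 + 9×10 + 3 = 7793 (decimal)
Convert 0x2597 (hexadecimal) → 2×4096 + 5×256 + 9×16 + 7 = 9623 (decimal)
Compute 7793 - 9623 = -1830
-1830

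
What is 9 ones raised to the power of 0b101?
Convert 9 ones (place-value notation) → 9 (decimal)
Convert 0b101 (binary) → 4 + 1 = 5 (decimal)
Compute 9 ^ 5 = 59049
59049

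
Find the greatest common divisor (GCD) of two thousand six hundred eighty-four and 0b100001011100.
Convert two thousand six hundred eighty-four (English words) → 2×1000 + 6×100 + 84 = 2684 (decimal)
Convert 0b100001011100 (binary) → 2048 + 64 + 16 + 8 + 4 = 2140 (decimal)
Compute gcd(2684, 2140) = 4
4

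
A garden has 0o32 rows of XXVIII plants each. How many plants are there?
Convert XXVIII (Roman numeral) → 10 + 10 + 5 + 1 + 1 + 1 = 28 (decimal)
Convert 0o32 (octal) → 3×8 + 2 = 26 (decimal)
Compute 28 × 26 = 728
728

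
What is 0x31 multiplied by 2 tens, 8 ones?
Convert 0x31 (hexadecimal) → 3×16 + 1 = 49 (decimal)
Convert 2 tens, 8 ones (place-value notation) → 2×10 + 8 = 28 (decimal)
Compute 49 × 28 = 1372
1372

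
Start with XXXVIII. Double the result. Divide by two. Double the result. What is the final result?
Convert XXXVIII (Roman numeral) → 10 + 10 + 10 + 5 + 1 + 1 + 1 = 38 (decimal)
Start: 38
38 × 2 = 76
Convert two (English words) → 2 (decimal)
76 ÷ 2 = 38
38 × 2 = 76
76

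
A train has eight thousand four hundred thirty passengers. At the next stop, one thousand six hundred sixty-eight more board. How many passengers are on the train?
Convert eight thousand four hundred thirty (English words) → 8×1000 + 4×100 + 30 = 8430 (decimal)
Convert one thousand six hundred sixty-eight (English words) → 1×1000 + 6×100 + 68 = 1668 (decimal)
Compute 8430 + 1668 = 10098
10098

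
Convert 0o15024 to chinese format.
Convert 0o15024 (octal) → 1×4096 + 5×512 + 2×8 + 4 = 6676 (decimal)
Convert 6676 (decimal) → 6676 = 6×1000 + 6×100 + 7×10 + 6 → 六千六百七十六 (Chinese numeral)
六千六百七十六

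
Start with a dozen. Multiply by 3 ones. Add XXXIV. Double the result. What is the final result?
Convert a dozen (colloquial) → 12 (decimal)
Start: 12
Convert 3 ones (place-value notation) → 3 (decimal)
12 × 3 = 36
Convert XXXIV (Roman numeral) → 10 + 10 + 10 + 4 = 34 (decimal)
36 + 34 = 70
70 × 2 = 140
140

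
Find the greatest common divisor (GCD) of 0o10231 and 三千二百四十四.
Convert 0o10231 (octal) → 1×4096 + 2×64 + 3×8 + 1 = 4249 (decimal)
Convert 三千二百四十四 (Chinese numeral) → 3×1000 + 2×100 + 4×10 + 4 = 3244 (decimal)
Compute gcd(4249, 3244) = 1
1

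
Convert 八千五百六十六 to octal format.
Convert 八千五百六十六 (Chinese numeral) → 8×1000 + 5×100 + 6×10 + 6 = 8566 (decimal)
Convert 8566 (decimal) → 8566 = 2×4096 + 5×64 + 6×8 + 6 → 0o20566 (octal)
0o20566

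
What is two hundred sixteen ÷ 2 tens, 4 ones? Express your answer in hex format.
Convert two hundred sixteen (English words) → 2×100 + 16 = 216 (decimal)
Convert 2 tens, 4 ones (place-value notation) → 2×10 + 4 = 24 (decimal)
Compute 216 ÷ 24 = 9
Convert 9 (decimal) → 0x9 (hexadecimal)
0x9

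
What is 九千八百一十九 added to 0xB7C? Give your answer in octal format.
Convert 九千八百一十九 (Chinese numeral) → 9×1000 + 8×100 + 1×10 + 9 = 9819 (decimal)
Convert 0xB7C (hexadecimal) → 11×256 + 7×16 + 12 = 2940 (decimal)
Compute 9819 + 2940 = 12759
Convert 12759 (decimal) → 12759 = 3×4096 + 7×64 + 2×8 + 7 → 0o30727 (octal)
0o30727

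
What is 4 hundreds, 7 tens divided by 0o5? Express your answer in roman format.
Convert 4 hundreds, 7 tens (place-value notation) → 4×100 + 7×10 = 470 (decimal)
Convert 0o5 (octal) → 5 (decimal)
Compute 470 ÷ 5 = 94
Convert 94 (decimal) → 94 = 90 + 4 → XCIV (Roman numeral)
XCIV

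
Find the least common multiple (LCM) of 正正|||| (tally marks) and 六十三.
Convert 正正|||| (tally marks) → 5 + 5 + 4 = 14 (decimal)
Convert 六十三 (Chinese numeral) → 6×10 + 3 = 63 (decimal)
Compute lcm(14, 63) = 126
126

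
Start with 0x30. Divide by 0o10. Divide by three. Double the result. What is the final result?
Convert 0x30 (hexadecimal) → 3×16 = 48 (decimal)
Start: 48
Convert 0o10 (octal) → 1×8 = 8 (decimal)
48 ÷ 8 = 6
Convert three (English words) → 3 (decimal)
6 ÷ 3 = 2
2 × 2 = 4
4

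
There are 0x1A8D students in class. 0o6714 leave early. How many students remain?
Convert 0x1A8D (hexadecimal) → 1×4096 + 10×256 + 8×16 + 13 = 6797 (decimal)
Convert 0o6714 (octal) → 6×512 + 7×64 + 1×8 + 4 = 3532 (decimal)
Compute 6797 - 3532 = 3265
3265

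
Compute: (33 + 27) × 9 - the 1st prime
Convert the 1st prime (prime index) → 2 (decimal)
Expression in decimal: (33 + 27) × 9 - 2
Parentheses first: 33 + 27 = 60
Multiply: 60 × 9 = 540
Subtract: 540 - 2 = 538
538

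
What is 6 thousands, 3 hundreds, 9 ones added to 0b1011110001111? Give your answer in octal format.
Convert 6 thousands, 3 hundreds, 9 ones (place-value notation) → 6×1000 + 3×100 + 9 = 6309 (decimal)
Convert 0b1011110001111 (binary) → 4096 + 1024 + 512 + 256 + 128 + 8 + 4 + 2 + 1 = 6031 (decimal)
Compute 6309 + 6031 = 12340
Convert 12340 (decimal) → 12340 = 3×4096 + 6×8 + 4 → 0o30064 (octal)
0o30064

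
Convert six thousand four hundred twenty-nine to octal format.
Convert six thousand four hundred twenty-nine (English words) → 6×1000 + 4×100 + 29 = 6429 (decimal)
Convert 6429 (decimal) → 6429 = 1×4096 + 4×512 + 4×64 + 3×8 + 5 → 0o14435 (octal)
0o14435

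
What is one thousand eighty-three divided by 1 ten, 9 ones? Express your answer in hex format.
Convert one thousand eighty-three (English words) → 1×1000 + 83 = 1083 (decimal)
Convert 1 ten, 9 ones (place-value notation) → 1×10 + 9 = 19 (decimal)
Compute 1083 ÷ 19 = 57
Convert 57 (decimal) → 57 = 3×16 + 9 → 0x39 (hexadecimal)
0x39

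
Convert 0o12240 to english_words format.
Convert 0o12240 (octal) → 1×4096 + 2×512 + 2×64 + 4×8 = 5280 (decimal)
Convert 5280 (decimal) → 5280 = 5×1000 + 2×100 + 80 → five thousand two hundred eighty (English words)
five thousand two hundred eighty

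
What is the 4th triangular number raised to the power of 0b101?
Convert the 4th triangular number (triangular index) → 4×5/2 = 10 (decimal)
Convert 0b101 (binary) → 4 + 1 = 5 (decimal)
Compute 10 ^ 5 = 100000
100000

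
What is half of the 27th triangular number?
The 27th triangular number = 27×28/2 = 378
Compute 378 ÷ 2 = 189
189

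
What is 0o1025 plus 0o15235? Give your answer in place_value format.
Convert 0o1025 (octal) → 1×512 + 2×8 + 5 = 533 (decimal)
Convert 0o15235 (octal) → 1×4096 + 5×512 + 2×64 + 3×8 + 5 = 6813 (decimal)
Compute 533 + 6813 = 7346
Convert 7346 (decimal) → 7346 = 7×1000 + 3×100 + 4×10 + 6 → 7 thousands, 3 hundreds, 4 tens, 6 ones (place-value notation)
7 thousands, 3 hundreds, 4 tens, 6 ones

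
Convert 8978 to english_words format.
Convert 8978 (decimal) → 8978 = 8×1000 + 9×100 + 78 → eight thousand nine hundred seventy-eight (English words)
eight thousand nine hundred seventy-eight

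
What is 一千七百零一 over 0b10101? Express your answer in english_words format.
Convert 一千七百零一 (Chinese numeral) → 1×1000 + 7×100 + 1 = 1701 (decimal)
Convert 0b10101 (binary) → 16 + 4 + 1 = 21 (decimal)
Compute 1701 ÷ 21 = 81
Convert 81 (decimal) → eighty-one (English words)
eighty-one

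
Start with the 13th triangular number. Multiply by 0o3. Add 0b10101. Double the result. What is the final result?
Convert the 13th triangular number (triangular index) → 13×14/2 = 91 (decimal)
Start: 91
Convert 0o3 (octal) → 3 (decimal)
91 × 3 = 273
Convert 0b10101 (binary) → 16 + 4 + 1 = 21 (decimal)
273 + 21 = 294
294 × 2 = 588
588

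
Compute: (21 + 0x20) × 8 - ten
Convert 0x20 (hexadecimal) → 2×16 = 32 (decimal)
Convert ten (English words) → 10 (decimal)
Expression in decimal: (21 + 32) × 8 - 10
Parentheses first: 21 + 32 = 53
Multiply: 53 × 8 = 424
Subtract: 424 - 10 = 414
414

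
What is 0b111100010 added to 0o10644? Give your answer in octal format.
Convert 0b111100010 (binary) → 256 + 128 + 64 + 32 + 2 = 482 (decimal)
Convert 0o10644 (octal) → 1×4096 + 6×64 + 4×8 + 4 = 4516 (decimal)
Compute 482 + 4516 = 4998
Convert 4998 (decimal) → 4998 = 1×4096 + 1×512 + 6×64 + 6 → 0o11606 (octal)
0o11606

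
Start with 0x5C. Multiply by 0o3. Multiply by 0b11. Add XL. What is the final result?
Convert 0x5C (hexadecimal) → 5×16 + 12 = 92 (decimal)
Start: 92
Convert 0o3 (octal) → 3 (decimal)
92 × 3 = 276
Convert 0b11 (binary) → 2 + 1 = 3 (decimal)
276 × 3 = 828
Convert XL (Roman numeral) → 40 (decimal)
828 + 40 = 868
868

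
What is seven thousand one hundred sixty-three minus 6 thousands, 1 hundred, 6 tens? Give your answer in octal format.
Convert seven thousand one hundred sixty-three (English words) → 7×1000 + 1×100 + 63 = 7163 (decimal)
Convert 6 thousands, 1 hundred, 6 tens (place-value notation) → 6×1000 + 1×100 + 6×10 = 6160 (decimal)
Compute 7163 - 6160 = 1003
Convert 1003 (decimal) → 1003 = 1×512 + 7×64 + 5×8 + 3 → 0o1753 (octal)
0o1753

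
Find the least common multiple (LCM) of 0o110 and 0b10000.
Convert 0o110 (octal) → 1×64 + 1×8 = 72 (decimal)
Convert 0b10000 (binary) → 16 (decimal)
Compute lcm(72, 16) = 144
144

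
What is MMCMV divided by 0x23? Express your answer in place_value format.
Convert MMCMV (Roman numeral) → 1000 + 1000 + 900 + 5 = 2905 (decimal)
Convert 0x23 (hexadecimal) → 2×16 + 3 = 35 (decimal)
Compute 2905 ÷ 35 = 83
Convert 83 (decimal) → 83 = 8×10 + 3 → 8 tens, 3 ones (place-value notation)
8 tens, 3 ones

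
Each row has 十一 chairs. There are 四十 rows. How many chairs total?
Convert 十一 (Chinese numeral) → 1×10 + 1 = 11 (decimal)
Convert 四十 (Chinese numeral) → 4×10 = 40 (decimal)
Compute 11 × 40 = 440
440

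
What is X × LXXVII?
Convert X (Roman numeral) → 10 (decimal)
Convert LXXVII (Roman numeral) → 50 + 10 + 10 + 5 + 1 + 1 = 77 (decimal)
Compute 10 × 77 = 770
770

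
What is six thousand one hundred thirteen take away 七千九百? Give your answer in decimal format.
Convert six thousand one hundred thirteen (English words) → 6×1000 + 1×100 + 13 = 6113 (decimal)
Convert 七千九百 (Chinese numeral) → 7×1000 + 9×100 = 7900 (decimal)
Compute 6113 - 7900 = -1787
-1787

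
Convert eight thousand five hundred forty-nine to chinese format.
Convert eight thousand five hundred forty-nine (English words) → 8×1000 + 5×100 + 49 = 8549 (decimal)
Convert 8549 (decimal) → 8549 = 8×1000 + 5×100 + 4×10 + 9 → 八千五百四十九 (Chinese numeral)
八千五百四十九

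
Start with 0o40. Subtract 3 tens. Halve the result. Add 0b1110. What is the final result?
Convert 0o40 (octal) → 4×8 = 32 (decimal)
Start: 32
Convert 3 tens (place-value notation) → 3×10 = 30 (decimal)
32 - 30 = 2
2 ÷ 2 = 1
Convert 0b1110 (binary) → 8 + 4 + 2 = 14 (decimal)
1 + 14 = 15
15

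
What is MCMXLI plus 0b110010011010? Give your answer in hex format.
Convert MCMXLI (Roman numeral) → 1000 + 900 + 40 + 1 = 1941 (decimal)
Convert 0b110010011010 (binary) → 2048 + 1024 + 128 + 16 + 8 + 2 = 3226 (decimal)
Compute 1941 + 3226 = 5167
Convert 5167 (decimal) → 5167 = 1×4096 + 4×256 + 2×16 + 15 → 0x142F (hexadecimal)
0x142F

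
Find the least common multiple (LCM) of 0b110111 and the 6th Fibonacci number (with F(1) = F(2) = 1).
Convert 0b110111 (binary) → 32 + 16 + 4 + 2 + 1 = 55 (decimal)
Convert the 6th Fibonacci number (with F(1) = F(2) = 1) (Fibonacci index) → 1, 1, 2, 3, 5, 8 → 8 (decimal)
Compute lcm(55, 8) = 440
440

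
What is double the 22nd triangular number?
The 22nd triangular number = 22×23/2 = 253
Compute 253 × 2 = 506
506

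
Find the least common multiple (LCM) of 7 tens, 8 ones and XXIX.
Convert 7 tens, 8 ones (place-value notation) → 7×10 + 8 = 78 (decimal)
Convert XXIX (Roman numeral) → 10 + 10 + 9 = 29 (decimal)
Compute lcm(78, 29) = 2262
2262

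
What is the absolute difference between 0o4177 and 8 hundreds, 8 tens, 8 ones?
Convert 0o4177 (octal) → 4×512 + 1×64 + 7×8 + 7 = 2175 (decimal)
Convert 8 hundreds, 8 tens, 8 ones (place-value notation) → 8×100 + 8×10 + 8 = 888 (decimal)
Compute |2175 - 888| = 1287
1287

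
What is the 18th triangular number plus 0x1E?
The 18th triangular number = 18×19/2 = 171
Convert 0x1E (hexadecimal) → 1×16 + 14 = 30 (decimal)
Compute 171 + 30 = 201
201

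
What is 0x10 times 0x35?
Convert 0x10 (hexadecimal) → 1×16 = 16 (decimal)
Convert 0x35 (hexadecimal) → 3×16 + 5 = 53 (decimal)
Compute 16 × 53 = 848
848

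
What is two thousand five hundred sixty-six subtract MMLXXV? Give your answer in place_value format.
Convert two thousand five hundred sixty-six (English words) → 2×1000 + 5×100 + 66 = 2566 (decimal)
Convert MMLXXV (Roman numeral) → 1000 + 1000 + 50 + 10 + 10 + 5 = 2075 (decimal)
Compute 2566 - 2075 = 491
Convert 491 (decimal) → 491 = 4×100 + 9×10 + 1 → 4 hundreds, 9 tens, 1 one (place-value notation)
4 hundreds, 9 tens, 1 one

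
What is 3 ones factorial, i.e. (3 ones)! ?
Convert 3 ones (place-value notation) → 3 (decimal)
Compute 3! = 6
6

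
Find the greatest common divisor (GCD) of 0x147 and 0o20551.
Convert 0x147 (hexadecimal) → 1×256 + 4×16 + 7 = 327 (decimal)
Convert 0o20551 (octal) → 2×4096 + 5×64 + 5×8 + 1 = 8553 (decimal)
Compute gcd(327, 8553) = 3
3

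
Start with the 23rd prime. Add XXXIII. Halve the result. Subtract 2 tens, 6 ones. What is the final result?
Convert the 23rd prime (prime index) → 83 (decimal)
Start: 83
Convert XXXIII (Roman numeral) → 10 + 10 + 10 + 1 + 1 + 1 = 33 (decimal)
83 + 33 = 116
116 ÷ 2 = 58
Convert 2 tens, 6 ones (place-value notation) → 2×10 + 6 = 26 (decimal)
58 - 26 = 32
32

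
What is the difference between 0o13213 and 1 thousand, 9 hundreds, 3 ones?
Convert 0o13213 (octal) → 1×4096 + 3×512 + 2×64 + 1×8 + 3 = 5771 (decimal)
Convert 1 thousand, 9 hundreds, 3 ones (place-value notation) → 1×1000 + 9×100 + 3 = 1903 (decimal)
Difference: |5771 - 1903| = 3868
3868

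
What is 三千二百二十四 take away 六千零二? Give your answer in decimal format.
Convert 三千二百二十四 (Chinese numeral) → 3×1000 + 2×100 + 2×10 + 4 = 3224 (decimal)
Convert 六千零二 (Chinese numeral) → 6×1000 + 2 = 6002 (decimal)
Compute 3224 - 6002 = -2778
-2778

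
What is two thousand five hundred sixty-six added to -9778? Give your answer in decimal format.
Convert two thousand five hundred sixty-six (English words) → 2×1000 + 5×100 + 66 = 2566 (decimal)
Compute 2566 + -9778 = -7212
-7212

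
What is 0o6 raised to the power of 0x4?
Convert 0o6 (octal) → 6 (decimal)
Convert 0x4 (hexadecimal) → 4 (decimal)
Compute 6 ^ 4 = 1296
1296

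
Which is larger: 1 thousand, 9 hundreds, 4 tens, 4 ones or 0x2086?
Convert 1 thousand, 9 hundreds, 4 tens, 4 ones (place-value notation) → 1×1000 + 9×100 + 4×10 + 4 = 1944 (decimal)
Convert 0x2086 (hexadecimal) → 2×4096 + 8×16 + 6 = 8326 (decimal)
Compare 1944 vs 8326: larger = 8326
8326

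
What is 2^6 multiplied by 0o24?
Convert 2^6 (power) → 64 (decimal)
Convert 0o24 (octal) → 2×8 + 4 = 20 (decimal)
Compute 64 × 20 = 1280
1280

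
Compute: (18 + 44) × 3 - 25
Parentheses first: 18 + 44 = 62
Multiply: 62 × 3 = 186
Subtract: 186 - 25 = 161
161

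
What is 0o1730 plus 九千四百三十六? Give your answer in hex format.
Convert 0o1730 (octal) → 1×512 + 7×64 + 3×8 = 984 (decimal)
Convert 九千四百三十六 (Chinese numeral) → 9×1000 + 4×100 + 3×10 + 6 = 9436 (decimal)
Compute 984 + 9436 = 10420
Convert 10420 (decimal) → 10420 = 2×4096 + 8×256 + 11×16 + 4 → 0x28B4 (hexadecimal)
0x28B4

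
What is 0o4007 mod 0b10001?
Convert 0o4007 (octal) → 4×512 + 7 = 2055 (decimal)
Convert 0b10001 (binary) → 16 + 1 = 17 (decimal)
Compute 2055 mod 17 = 15
15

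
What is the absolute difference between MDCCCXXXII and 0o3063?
Convert MDCCCXXXII (Roman numeral) → 1000 + 500 + 100 + 100 + 100 + 10 + 10 + 10 + 1 + 1 = 1832 (decimal)
Convert 0o3063 (octal) → 3×512 + 6×8 + 3 = 1587 (decimal)
Compute |1832 - 1587| = 245
245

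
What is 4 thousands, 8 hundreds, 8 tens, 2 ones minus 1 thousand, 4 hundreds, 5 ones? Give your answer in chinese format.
Convert 4 thousands, 8 hundreds, 8 tens, 2 ones (place-value notation) → 4×1000 + 8×100 + 8×10 + 2 = 4882 (decimal)
Convert 1 thousand, 4 hundreds, 5 ones (place-value notation) → 1×1000 + 4×100 + 5 = 1405 (decimal)
Compute 4882 - 1405 = 3477
Convert 3477 (decimal) → 3477 = 3×1000 + 4×100 + 7×10 + 7 → 三千四百七十七 (Chinese numeral)
三千四百七十七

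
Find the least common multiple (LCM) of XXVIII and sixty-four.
Convert XXVIII (Roman numeral) → 10 + 10 + 5 + 1 + 1 + 1 = 28 (decimal)
Convert sixty-four (English words) → 64 (decimal)
Compute lcm(28, 64) = 448
448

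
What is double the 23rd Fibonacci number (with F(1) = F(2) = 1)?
The 23rd Fibonacci number (with F(1) = F(2) = 1) = 28657
Compute 28657 × 2 = 57314
57314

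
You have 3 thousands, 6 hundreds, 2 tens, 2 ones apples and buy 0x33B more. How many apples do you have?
Convert 3 thousands, 6 hundreds, 2 tens, 2 ones (place-value notation) → 3×1000 + 6×100 + 2×10 + 2 = 3622 (decimal)
Convert 0x33B (hexadecimal) → 3×256 + 3×16 + 11 = 827 (decimal)
Compute 3622 + 827 = 4449
4449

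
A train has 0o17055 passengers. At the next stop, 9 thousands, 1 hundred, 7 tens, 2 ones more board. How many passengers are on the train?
Convert 0o17055 (octal) → 1×4096 + 7×512 + 5×8 + 5 = 7725 (decimal)
Convert 9 thousands, 1 hundred, 7 tens, 2 ones (place-value notation) → 9×1000 + 1×100 + 7×10 + 2 = 9172 (decimal)
Compute 7725 + 9172 = 16897
16897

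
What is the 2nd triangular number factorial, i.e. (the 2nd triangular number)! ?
Convert the 2nd triangular number (triangular index) → 2×3/2 = 3 (decimal)
Compute 3! = 6
6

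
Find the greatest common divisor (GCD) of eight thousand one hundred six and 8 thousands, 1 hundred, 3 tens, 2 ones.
Convert eight thousand one hundred six (English words) → 8×1000 + 1×100 + 6 = 8106 (decimal)
Convert 8 thousands, 1 hundred, 3 tens, 2 ones (place-value notation) → 8×1000 + 1×100 + 3×10 + 2 = 8132 (decimal)
Compute gcd(8106, 8132) = 2
2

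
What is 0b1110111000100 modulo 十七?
Convert 0b1110111000100 (binary) → 4096 + 2048 + 1024 + 256 + 128 + 64 + 4 = 7620 (decimal)
Convert 十七 (Chinese numeral) → 1×10 + 7 = 17 (decimal)
Compute 7620 mod 17 = 4
4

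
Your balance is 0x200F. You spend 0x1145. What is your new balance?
Convert 0x200F (hexadecimal) → 2×4096 + 15 = 8207 (decimal)
Convert 0x1145 (hexadecimal) → 1×4096 + 1×256 + 4×16 + 5 = 4421 (decimal)
Compute 8207 - 4421 = 3786
3786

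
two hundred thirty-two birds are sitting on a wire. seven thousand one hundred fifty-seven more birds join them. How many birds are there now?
Convert two hundred thirty-two (English words) → 2×100 + 32 = 232 (decimal)
Convert seven thousand one hundred fifty-seven (English words) → 7×1000 + 1×100 + 57 = 7157 (decimal)
Compute 232 + 7157 = 7389
7389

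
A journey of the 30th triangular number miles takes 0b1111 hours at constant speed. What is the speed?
Convert the 30th triangular number (triangular index) → 30×31/2 = 465 (decimal)
Convert 0b1111 (binary) → 8 + 4 + 2 + 1 = 15 (decimal)
Compute 465 ÷ 15 = 31
31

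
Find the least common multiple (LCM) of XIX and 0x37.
Convert XIX (Roman numeral) → 10 + 9 = 19 (decimal)
Convert 0x37 (hexadecimal) → 3×16 + 7 = 55 (decimal)
Compute lcm(19, 55) = 1045
1045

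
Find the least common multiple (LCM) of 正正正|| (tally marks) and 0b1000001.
Convert 正正正|| (tally marks) → 5 + 5 + 5 + 2 = 17 (decimal)
Convert 0b1000001 (binary) → 64 + 1 = 65 (decimal)
Compute lcm(17, 65) = 1105
1105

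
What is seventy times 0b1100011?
Convert seventy (English words) → 70 (decimal)
Convert 0b1100011 (binary) → 64 + 32 + 2 + 1 = 99 (decimal)
Compute 70 × 99 = 6930
6930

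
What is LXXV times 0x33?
Convert LXXV (Roman numeral) → 50 + 10 + 10 + 5 = 75 (decimal)
Convert 0x33 (hexadecimal) → 3×16 + 3 = 51 (decimal)
Compute 75 × 51 = 3825
3825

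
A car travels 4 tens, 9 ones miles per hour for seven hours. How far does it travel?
Convert 4 tens, 9 ones (place-value notation) → 4×10 + 9 = 49 (decimal)
Convert seven (English words) → 7 (decimal)
Compute 49 × 7 = 343
343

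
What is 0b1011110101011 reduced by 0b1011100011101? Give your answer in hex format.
Convert 0b1011110101011 (binary) → 4096 + 1024 + 512 + 256 + 128 + 32 + 8 + 2 + 1 = 6059 (decimal)
Convert 0b1011100011101 (binary) → 4096 + 1024 + 512 + 256 + 16 + 8 + 4 + 1 = 5917 (decimal)
Compute 6059 - 5917 = 142
Convert 142 (decimal) → 142 = 8×16 + 14 → 0x8E (hexadecimal)
0x8E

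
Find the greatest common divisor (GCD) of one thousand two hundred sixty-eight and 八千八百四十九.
Convert one thousand two hundred sixty-eight (English words) → 1×1000 + 2×100 + 68 = 1268 (decimal)
Convert 八千八百四十九 (Chinese numeral) → 8×1000 + 8×100 + 4×10 + 9 = 8849 (decimal)
Compute gcd(1268, 8849) = 1
1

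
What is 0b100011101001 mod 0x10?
Convert 0b100011101001 (binary) → 2048 + 128 + 64 + 32 + 8 + 1 = 2281 (decimal)
Convert 0x10 (hexadecimal) → 1×16 = 16 (decimal)
Compute 2281 mod 16 = 9
9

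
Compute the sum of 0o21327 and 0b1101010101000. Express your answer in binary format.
Convert 0o21327 (octal) → 2×4096 + 1×512 + 3×64 + 2×8 + 7 = 8919 (decimal)
Convert 0b1101010101000 (binary) → 4096 + 2048 + 512 + 128 + 32 + 8 = 6824 (decimal)
Compute 8919 + 6824 = 15743
Convert 15743 (decimal) → 15743 = 8192 + 4096 + 2048 + 1024 + 256 + 64 + 32 + 16 + 8 + 4 + 2 + 1 → 0b11110101111111 (binary)
0b11110101111111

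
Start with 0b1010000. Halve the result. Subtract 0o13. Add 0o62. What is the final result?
Convert 0b1010000 (binary) → 64 + 16 = 80 (decimal)
Start: 80
80 ÷ 2 = 40
Convert 0o13 (octal) → 1×8 + 3 = 11 (decimal)
40 - 11 = 29
Convert 0o62 (octal) → 6×8 + 2 = 50 (decimal)
29 + 50 = 79
79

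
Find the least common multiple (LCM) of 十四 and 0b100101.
Convert 十四 (Chinese numeral) → 1×10 + 4 = 14 (decimal)
Convert 0b100101 (binary) → 32 + 4 + 1 = 37 (decimal)
Compute lcm(14, 37) = 518
518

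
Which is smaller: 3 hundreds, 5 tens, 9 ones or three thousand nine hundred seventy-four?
Convert 3 hundreds, 5 tens, 9 ones (place-value notation) → 3×100 + 5×10 + 9 = 359 (decimal)
Convert three thousand nine hundred seventy-four (English words) → 3×1000 + 9×100 + 74 = 3974 (decimal)
Compare 359 vs 3974: smaller = 359
359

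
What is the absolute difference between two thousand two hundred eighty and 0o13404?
Convert two thousand two hundred eighty (English words) → 2×1000 + 2×100 + 80 = 2280 (decimal)
Convert 0o13404 (octal) → 1×4096 + 3×512 + 4×64 + 4 = 5892 (decimal)
Compute |2280 - 5892| = 3612
3612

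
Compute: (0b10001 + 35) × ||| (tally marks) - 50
Convert 0b10001 (binary) → 16 + 1 = 17 (decimal)
Convert ||| (tally marks) → 3 (decimal)
Expression in decimal: (17 + 35) × 3 - 50
Parentheses first: 17 + 35 = 52
Multiply: 52 × 3 = 156
Subtract: 156 - 50 = 106
106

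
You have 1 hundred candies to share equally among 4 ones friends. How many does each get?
Convert 1 hundred (place-value notation) → 1×100 = 100 (decimal)
Convert 4 ones (place-value notation) → 4 (decimal)
Compute 100 ÷ 4 = 25
25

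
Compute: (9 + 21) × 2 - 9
Parentheses first: 9 + 21 = 30
Multiply: 30 × 2 = 60
Subtract: 60 - 9 = 51
51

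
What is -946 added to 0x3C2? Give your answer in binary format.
Convert 0x3C2 (hexadecimal) → 3×256 + 12×16 + 2 = 962 (decimal)
Compute -946 + 962 = 16
Convert 16 (decimal) → 0b10000 (binary)
0b10000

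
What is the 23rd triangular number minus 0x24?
The 23rd triangular number = 23×24/2 = 276
Convert 0x24 (hexadecimal) → 2×16 + 4 = 36 (decimal)
Compute 276 - 36 = 240
240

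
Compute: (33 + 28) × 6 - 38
Parentheses first: 33 + 28 = 61
Multiply: 61 × 6 = 366
Subtract: 366 - 38 = 328
328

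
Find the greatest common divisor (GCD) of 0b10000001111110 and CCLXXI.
Convert 0b10000001111110 (binary) → 8192 + 64 + 32 + 16 + 8 + 4 + 2 = 8318 (decimal)
Convert CCLXXI (Roman numeral) → 100 + 100 + 50 + 10 + 10 + 1 = 271 (decimal)
Compute gcd(8318, 271) = 1
1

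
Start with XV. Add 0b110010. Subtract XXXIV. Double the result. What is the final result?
Convert XV (Roman numeral) → 10 + 5 = 15 (decimal)
Start: 15
Convert 0b110010 (binary) → 32 + 16 + 2 = 50 (decimal)
15 + 50 = 65
Convert XXXIV (Roman numeral) → 10 + 10 + 10 + 4 = 34 (decimal)
65 - 34 = 31
31 × 2 = 62
62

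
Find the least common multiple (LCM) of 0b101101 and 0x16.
Convert 0b101101 (binary) → 32 + 8 + 4 + 1 = 45 (decimal)
Convert 0x16 (hexadecimal) → 1×16 + 6 = 22 (decimal)
Compute lcm(45, 22) = 990
990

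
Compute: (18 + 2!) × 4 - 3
Convert 2! (factorial) → 2 (decimal)
Expression in decimal: (18 + 2) × 4 - 3
Parentheses first: 18 + 2 = 20
Multiply: 20 × 4 = 80
Subtract: 80 - 3 = 77
77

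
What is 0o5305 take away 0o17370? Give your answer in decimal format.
Convert 0o5305 (octal) → 5×512 + 3×64 + 5 = 2757 (decimal)
Convert 0o17370 (octal) → 1×4096 + 7×512 + 3×64 + 7×8 = 7928 (decimal)
Compute 2757 - 7928 = -5171
-5171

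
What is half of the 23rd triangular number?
The 23rd triangular number = 23×24/2 = 276
Compute 276 ÷ 2 = 138
138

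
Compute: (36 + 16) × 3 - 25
Parentheses first: 36 + 16 = 52
Multiply: 52 × 3 = 156
Subtract: 156 - 25 = 131
131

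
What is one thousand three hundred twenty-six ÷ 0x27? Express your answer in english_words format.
Convert one thousand three hundred twenty-six (English words) → 1×1000 + 3×100 + 26 = 1326 (decimal)
Convert 0x27 (hexadecimal) → 2×16 + 7 = 39 (decimal)
Compute 1326 ÷ 39 = 34
Convert 34 (decimal) → thirty-four (English words)
thirty-four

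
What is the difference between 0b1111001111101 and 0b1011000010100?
Convert 0b1111001111101 (binary) → 4096 + 2048 + 1024 + 512 + 64 + 32 + 16 + 8 + 4 + 1 = 7805 (decimal)
Convert 0b1011000010100 (binary) → 4096 + 1024 + 512 + 16 + 4 = 5652 (decimal)
Difference: |7805 - 5652| = 2153
2153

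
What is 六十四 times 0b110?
Convert 六十四 (Chinese numeral) → 6×10 + 4 = 64 (decimal)
Convert 0b110 (binary) → 4 + 2 = 6 (decimal)
Compute 64 × 6 = 384
384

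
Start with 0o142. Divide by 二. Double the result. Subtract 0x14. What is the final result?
Convert 0o142 (octal) → 1×64 + 4×8 + 2 = 98 (decimal)
Start: 98
Convert 二 (Chinese numeral) → 2 (decimal)
98 ÷ 2 = 49
49 × 2 = 98
Convert 0x14 (hexadecimal) → 1×16 + 4 = 20 (decimal)
98 - 20 = 78
78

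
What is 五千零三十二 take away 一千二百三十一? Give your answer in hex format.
Convert 五千零三十二 (Chinese numeral) → 5×1000 + 3×10 + 2 = 5032 (decimal)
Convert 一千二百三十一 (Chinese numeral) → 1×1000 + 2×100 + 3×10 + 1 = 1231 (decimal)
Compute 5032 - 1231 = 3801
Convert 3801 (decimal) → 3801 = 14×256 + 13×16 + 9 → 0xED9 (hexadecimal)
0xED9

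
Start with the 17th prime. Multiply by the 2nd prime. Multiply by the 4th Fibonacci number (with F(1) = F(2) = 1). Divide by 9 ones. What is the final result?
Convert the 17th prime (prime index) → 59 (decimal)
Start: 59
Convert the 2nd prime (prime index) → 3 (decimal)
59 × 3 = 177
Convert the 4th Fibonacci number (with F(1) = F(2) = 1) (Fibonacci index) → 1, 1, 2, 3 → 3 (decimal)
177 × 3 = 531
Convert 9 ones (place-value notation) → 9 (decimal)
531 ÷ 9 = 59
59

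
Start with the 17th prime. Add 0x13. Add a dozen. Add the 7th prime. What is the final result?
Convert the 17th prime (prime index) → 59 (decimal)
Start: 59
Convert 0x13 (hexadecimal) → 1×16 + 3 = 19 (decimal)
59 + 19 = 78
Convert a dozen (colloquial) → 12 (decimal)
78 + 12 = 90
Convert the 7th prime (prime index) → 17 (decimal)
90 + 17 = 107
107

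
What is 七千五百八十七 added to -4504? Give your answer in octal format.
Convert 七千五百八十七 (Chinese numeral) → 7×1000 + 5×100 + 8×10 + 7 = 7587 (decimal)
Compute 7587 + -4504 = 3083
Convert 3083 (decimal) → 3083 = 6×512 + 1×8 + 3 → 0o6013 (octal)
0o6013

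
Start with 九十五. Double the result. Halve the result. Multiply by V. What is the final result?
Convert 九十五 (Chinese numeral) → 9×10 + 5 = 95 (decimal)
Start: 95
95 × 2 = 190
190 ÷ 2 = 95
Convert V (Roman numeral) → 5 (decimal)
95 × 5 = 475
475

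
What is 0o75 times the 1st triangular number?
Convert 0o75 (octal) → 7×8 + 5 = 61 (decimal)
Convert the 1st triangular number (triangular index) → 1×2/2 = 1 (decimal)
Compute 61 × 1 = 61
61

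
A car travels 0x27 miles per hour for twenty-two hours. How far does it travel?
Convert 0x27 (hexadecimal) → 2×16 + 7 = 39 (decimal)
Convert twenty-two (English words) → 22 (decimal)
Compute 39 × 22 = 858
858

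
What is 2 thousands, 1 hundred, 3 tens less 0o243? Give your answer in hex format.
Convert 2 thousands, 1 hundred, 3 tens (place-value notation) → 2×1000 + 1×100 + 3×10 = 2130 (decimal)
Convert 0o243 (octal) → 2×64 + 4×8 + 3 = 163 (decimal)
Compute 2130 - 163 = 1967
Convert 1967 (decimal) → 1967 = 7×256 + 10×16 + 15 → 0x7AF (hexadecimal)
0x7AF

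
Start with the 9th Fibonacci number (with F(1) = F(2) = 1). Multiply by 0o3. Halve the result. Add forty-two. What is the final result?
Convert the 9th Fibonacci number (with F(1) = F(2) = 1) (Fibonacci index) → 1, 1, 2, 3, 5, 8, 13, 21, 34 → 34 (decimal)
Start: 34
Convert 0o3 (octal) → 3 (decimal)
34 × 3 = 102
102 ÷ 2 = 51
Convert forty-two (English words) → 42 (decimal)
51 + 42 = 93
93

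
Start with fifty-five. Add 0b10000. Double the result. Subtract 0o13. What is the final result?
Convert fifty-five (English words) → 55 (decimal)
Start: 55
Convert 0b10000 (binary) → 16 (decimal)
55 + 16 = 71
71 × 2 = 142
Convert 0o13 (octal) → 1×8 + 3 = 11 (decimal)
142 - 11 = 131
131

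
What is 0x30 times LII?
Convert 0x30 (hexadecimal) → 3×16 = 48 (decimal)
Convert LII (Roman numeral) → 50 + 1 + 1 = 52 (decimal)
Compute 48 × 52 = 2496
2496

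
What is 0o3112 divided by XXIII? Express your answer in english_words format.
Convert 0o3112 (octal) → 3×512 + 1×64 + 1×8 + 2 = 1610 (decimal)
Convert XXIII (Roman numeral) → 10 + 10 + 1 + 1 + 1 = 23 (decimal)
Compute 1610 ÷ 23 = 70
Convert 70 (decimal) → seventy (English words)
seventy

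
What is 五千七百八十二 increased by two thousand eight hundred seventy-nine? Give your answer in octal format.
Convert 五千七百八十二 (Chinese numeral) → 5×1000 + 7×100 + 8×10 + 2 = 5782 (decimal)
Convert two thousand eight hundred seventy-nine (English words) → 2×1000 + 8×100 + 79 = 2879 (decimal)
Compute 5782 + 2879 = 8661
Convert 8661 (decimal) → 8661 = 2×4096 + 7×64 + 2×8 + 5 → 0o20725 (octal)
0o20725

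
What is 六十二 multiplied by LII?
Convert 六十二 (Chinese numeral) → 6×10 + 2 = 62 (decimal)
Convert LII (Roman numeral) → 50 + 1 + 1 = 52 (decimal)
Compute 62 × 52 = 3224
3224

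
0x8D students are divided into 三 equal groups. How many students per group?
Convert 0x8D (hexadecimal) → 8×16 + 13 = 141 (decimal)
Convert 三 (Chinese numeral) → 3 (decimal)
Compute 141 ÷ 3 = 47
47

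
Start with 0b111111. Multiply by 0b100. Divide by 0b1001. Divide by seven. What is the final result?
Convert 0b111111 (binary) → 32 + 16 + 8 + 4 + 2 + 1 = 63 (decimal)
Start: 63
Convert 0b100 (binary) → 4 (decimal)
63 × 4 = 252
Convert 0b1001 (binary) → 8 + 1 = 9 (decimal)
252 ÷ 9 = 28
Convert seven (English words) → 7 (decimal)
28 ÷ 7 = 4
4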